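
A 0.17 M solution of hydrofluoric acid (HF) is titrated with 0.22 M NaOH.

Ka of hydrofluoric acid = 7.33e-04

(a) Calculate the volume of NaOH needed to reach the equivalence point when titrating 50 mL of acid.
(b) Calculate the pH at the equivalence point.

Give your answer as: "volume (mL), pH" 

moles acid = 0.17 × 50/1000 = 0.0085 mol; V_base = moles/0.22 × 1000 = 38.6 mL. At equivalence only the conjugate base is present: [A⁻] = 0.0085/0.089 = 9.5897e-02 M. Kb = Kw/Ka = 1.36e-11; [OH⁻] = √(Kb × [A⁻]) = 1.1438e-06; pOH = 5.94; pH = 14 - pOH = 8.06.

V = 38.6 mL, pH = 8.06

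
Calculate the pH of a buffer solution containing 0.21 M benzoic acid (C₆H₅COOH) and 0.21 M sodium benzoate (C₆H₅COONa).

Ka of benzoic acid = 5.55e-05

pKa = -log(5.55e-05) = 4.26. pH = pKa + log([A⁻]/[HA]) = 4.26 + log(0.21/0.21)

pH = 4.26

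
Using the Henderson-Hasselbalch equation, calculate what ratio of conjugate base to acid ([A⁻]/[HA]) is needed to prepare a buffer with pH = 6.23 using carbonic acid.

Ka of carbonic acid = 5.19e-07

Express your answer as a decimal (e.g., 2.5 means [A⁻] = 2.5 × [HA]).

pKa = -log(5.19e-07) = 6.2848. pH = pKa + log([A⁻]/[HA]), so log([A⁻]/[HA]) = pH − pKa = 6.23 − 6.2848 = -0.0548. [A⁻]/[HA] = 10^(-0.0548) = 0.881

[A⁻]/[HA] = 0.881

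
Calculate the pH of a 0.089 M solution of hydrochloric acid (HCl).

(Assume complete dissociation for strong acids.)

[H⁺] = 0.089 M for strong acid. pH = -log[H⁺] = -log(0.089)

pH = 1.05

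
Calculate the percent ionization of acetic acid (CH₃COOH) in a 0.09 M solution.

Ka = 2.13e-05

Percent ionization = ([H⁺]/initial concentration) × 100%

Using Ka equilibrium: x² + Ka×x - Ka×C = 0. Solving: [H⁺] = 1.3739e-03. Percent = (1.3739e-03/0.09) × 100

Percent ionization = 1.53%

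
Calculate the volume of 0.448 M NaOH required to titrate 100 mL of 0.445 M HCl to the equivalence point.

At equivalence: moles acid = moles base. moles HCl = 0.445 × 100/1000 = 0.0445 mol. V_base = moles / 0.448 × 1000 = 99.3 mL.

V_{base} = 99.3 mL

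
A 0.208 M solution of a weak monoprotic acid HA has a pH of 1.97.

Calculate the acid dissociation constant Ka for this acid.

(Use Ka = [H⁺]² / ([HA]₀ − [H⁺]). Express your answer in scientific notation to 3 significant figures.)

[H⁺] = 10^(−pH) = 10^(−1.97) = 1.072e-02 M. For HA ⇌ H⁺ + A⁻, Ka = [H⁺][A⁻]/[HA] = [H⁺]² / ([HA]₀ − [H⁺]) = (1.072e-02)² / (0.208 − 1.072e-02) = 5.82e-04.

K_a = 5.82e-04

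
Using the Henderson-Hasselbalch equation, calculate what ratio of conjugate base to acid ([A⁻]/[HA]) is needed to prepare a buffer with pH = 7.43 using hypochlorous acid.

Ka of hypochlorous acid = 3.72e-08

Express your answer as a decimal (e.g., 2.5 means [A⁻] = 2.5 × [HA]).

pKa = -log(3.72e-08) = 7.4295. pH = pKa + log([A⁻]/[HA]), so log([A⁻]/[HA]) = pH − pKa = 7.43 − 7.4295 = 0.0005. [A⁻]/[HA] = 10^(0.0005) = 1.00

[A⁻]/[HA] = 1.00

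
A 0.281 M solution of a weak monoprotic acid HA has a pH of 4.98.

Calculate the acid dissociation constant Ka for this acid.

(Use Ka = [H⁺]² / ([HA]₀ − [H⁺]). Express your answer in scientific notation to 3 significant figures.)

[H⁺] = 10^(−pH) = 10^(−4.98) = 1.047e-05 M. For HA ⇌ H⁺ + A⁻, Ka = [H⁺][A⁻]/[HA] = [H⁺]² / ([HA]₀ − [H⁺]) = (1.047e-05)² / (0.281 − 1.047e-05) = 3.90e-10.

K_a = 3.90e-10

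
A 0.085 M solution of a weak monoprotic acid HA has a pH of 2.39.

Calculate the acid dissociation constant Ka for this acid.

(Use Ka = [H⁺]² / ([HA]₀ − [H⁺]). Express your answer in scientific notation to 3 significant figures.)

[H⁺] = 10^(−pH) = 10^(−2.39) = 4.074e-03 M. For HA ⇌ H⁺ + A⁻, Ka = [H⁺][A⁻]/[HA] = [H⁺]² / ([HA]₀ − [H⁺]) = (4.074e-03)² / (0.085 − 4.074e-03) = 2.05e-04.

K_a = 2.05e-04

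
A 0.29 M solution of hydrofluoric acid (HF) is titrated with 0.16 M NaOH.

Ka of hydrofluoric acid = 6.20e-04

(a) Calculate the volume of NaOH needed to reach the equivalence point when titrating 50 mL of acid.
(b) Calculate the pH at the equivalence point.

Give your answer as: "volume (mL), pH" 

moles acid = 0.29 × 50/1000 = 0.0145 mol; V_base = moles/0.16 × 1000 = 90.6 mL. At equivalence only the conjugate base is present: [A⁻] = 0.0145/0.141 = 1.0311e-01 M. Kb = Kw/Ka = 1.61e-11; [OH⁻] = √(Kb × [A⁻]) = 1.2896e-06; pOH = 5.89; pH = 14 - pOH = 8.11.

V = 90.6 mL, pH = 8.11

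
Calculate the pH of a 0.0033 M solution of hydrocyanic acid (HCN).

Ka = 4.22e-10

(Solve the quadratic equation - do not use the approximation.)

x² + Ka×x - Ka×C = 0. Using quadratic formula: [H⁺] = 1.1799e-06

pH = 5.93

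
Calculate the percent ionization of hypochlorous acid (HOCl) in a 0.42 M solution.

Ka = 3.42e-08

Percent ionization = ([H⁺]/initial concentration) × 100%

Using Ka equilibrium: x² + Ka×x - Ka×C = 0. Solving: [H⁺] = 1.1983e-04. Percent = (1.1983e-04/0.42) × 100

Percent ionization = 0.0285%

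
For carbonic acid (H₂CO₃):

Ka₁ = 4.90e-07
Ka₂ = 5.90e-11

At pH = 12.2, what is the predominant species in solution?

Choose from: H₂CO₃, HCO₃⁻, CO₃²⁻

pKa₁ = 6.31, pKa₂ = 10.23. For a polyprotic acid the predominant species crosses at each pKa: below pKa_n the protonated form dominates, above it the deprotonated form does. At pH = 12.2, the predominant species is CO₃²⁻.

CO₃²⁻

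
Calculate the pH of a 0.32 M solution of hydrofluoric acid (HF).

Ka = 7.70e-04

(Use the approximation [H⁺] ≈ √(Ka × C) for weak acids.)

[H⁺] = √(Ka × C) = √(7.70e-04 × 0.32) = 1.5697e-02. pH = -log(1.5697e-02)

pH = 1.80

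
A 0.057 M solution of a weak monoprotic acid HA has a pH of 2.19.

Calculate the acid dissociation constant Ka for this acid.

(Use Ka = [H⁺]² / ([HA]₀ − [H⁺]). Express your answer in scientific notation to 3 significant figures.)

[H⁺] = 10^(−pH) = 10^(−2.19) = 6.457e-03 M. For HA ⇌ H⁺ + A⁻, Ka = [H⁺][A⁻]/[HA] = [H⁺]² / ([HA]₀ − [H⁺]) = (6.457e-03)² / (0.057 − 6.457e-03) = 8.25e-04.

K_a = 8.25e-04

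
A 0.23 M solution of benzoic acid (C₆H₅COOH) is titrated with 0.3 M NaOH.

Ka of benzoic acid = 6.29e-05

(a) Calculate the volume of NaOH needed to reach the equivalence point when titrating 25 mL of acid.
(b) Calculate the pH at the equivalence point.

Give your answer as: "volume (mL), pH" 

moles acid = 0.23 × 25/1000 = 0.00575 mol; V_base = moles/0.3 × 1000 = 19.2 mL. At equivalence only the conjugate base is present: [A⁻] = 0.00575/0.044 = 1.3019e-01 M. Kb = Kw/Ka = 1.59e-10; [OH⁻] = √(Kb × [A⁻]) = 4.5495e-06; pOH = 5.34; pH = 14 - pOH = 8.66.

V = 19.2 mL, pH = 8.66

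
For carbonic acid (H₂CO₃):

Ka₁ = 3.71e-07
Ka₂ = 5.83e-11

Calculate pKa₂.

pKa₂ = -log(Ka₂) = -log(5.83e-11) = 10.23.

pK_{a2} = 10.23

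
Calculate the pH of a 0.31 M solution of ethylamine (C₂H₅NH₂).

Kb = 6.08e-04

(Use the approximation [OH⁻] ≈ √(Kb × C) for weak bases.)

[OH⁻] = √(Kb × C) = √(6.08e-04 × 0.31) = 1.3729e-02. pOH = 1.86, pH = 14 - pOH

pH = 12.14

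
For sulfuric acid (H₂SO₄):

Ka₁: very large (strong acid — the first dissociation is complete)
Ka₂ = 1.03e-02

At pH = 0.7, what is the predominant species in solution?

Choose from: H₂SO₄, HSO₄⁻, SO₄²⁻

The first dissociation is complete, so H₂SO₄ itself is never the predominant species in water; pKa₂ = -log(1.03e-02) = 1.99. For a polyprotic acid the predominant species crosses at each pKa: below pKa_n the protonated form dominates, above it the deprotonated form does. At pH = 0.7, the predominant species is HSO₄⁻.

HSO₄⁻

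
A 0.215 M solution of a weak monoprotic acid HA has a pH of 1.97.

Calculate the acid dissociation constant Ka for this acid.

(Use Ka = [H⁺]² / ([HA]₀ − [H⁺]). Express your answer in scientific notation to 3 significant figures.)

[H⁺] = 10^(−pH) = 10^(−1.97) = 1.072e-02 M. For HA ⇌ H⁺ + A⁻, Ka = [H⁺][A⁻]/[HA] = [H⁺]² / ([HA]₀ − [H⁺]) = (1.072e-02)² / (0.215 − 1.072e-02) = 5.62e-04.

K_a = 5.62e-04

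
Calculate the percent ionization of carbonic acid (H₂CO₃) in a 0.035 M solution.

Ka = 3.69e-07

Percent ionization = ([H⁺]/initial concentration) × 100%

Using Ka equilibrium: x² + Ka×x - Ka×C = 0. Solving: [H⁺] = 1.1346e-04. Percent = (1.1346e-04/0.035) × 100

Percent ionization = 0.324%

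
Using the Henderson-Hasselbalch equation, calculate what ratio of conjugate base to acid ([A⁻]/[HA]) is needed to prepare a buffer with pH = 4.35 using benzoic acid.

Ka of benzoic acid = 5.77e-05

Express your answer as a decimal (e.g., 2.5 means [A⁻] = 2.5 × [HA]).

pKa = -log(5.77e-05) = 4.2388. pH = pKa + log([A⁻]/[HA]), so log([A⁻]/[HA]) = pH − pKa = 4.35 − 4.2388 = 0.1112. [A⁻]/[HA] = 10^(0.1112) = 1.29

[A⁻]/[HA] = 1.29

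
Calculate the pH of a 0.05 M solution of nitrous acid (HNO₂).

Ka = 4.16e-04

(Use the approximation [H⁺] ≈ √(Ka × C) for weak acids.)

[H⁺] = √(Ka × C) = √(4.16e-04 × 0.05) = 4.5607e-03. pH = -log(4.5607e-03)

pH = 2.34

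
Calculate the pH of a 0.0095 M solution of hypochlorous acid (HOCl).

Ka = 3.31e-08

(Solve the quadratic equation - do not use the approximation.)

x² + Ka×x - Ka×C = 0. Using quadratic formula: [H⁺] = 1.7716e-05

pH = 4.75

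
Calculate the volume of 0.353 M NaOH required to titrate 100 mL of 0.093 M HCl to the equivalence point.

At equivalence: moles acid = moles base. moles HCl = 0.093 × 100/1000 = 0.0093 mol. V_base = moles / 0.353 × 1000 = 26.3 mL.

V_{base} = 26.3 mL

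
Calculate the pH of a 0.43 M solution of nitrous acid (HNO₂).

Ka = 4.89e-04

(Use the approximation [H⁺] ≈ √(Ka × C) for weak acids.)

[H⁺] = √(Ka × C) = √(4.89e-04 × 0.43) = 1.4501e-02. pH = -log(1.4501e-02)

pH = 1.84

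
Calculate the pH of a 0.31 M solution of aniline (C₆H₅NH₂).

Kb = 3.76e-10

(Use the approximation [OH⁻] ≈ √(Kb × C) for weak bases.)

[OH⁻] = √(Kb × C) = √(3.76e-10 × 0.31) = 1.0796e-05. pOH = 4.97, pH = 14 - pOH

pH = 9.03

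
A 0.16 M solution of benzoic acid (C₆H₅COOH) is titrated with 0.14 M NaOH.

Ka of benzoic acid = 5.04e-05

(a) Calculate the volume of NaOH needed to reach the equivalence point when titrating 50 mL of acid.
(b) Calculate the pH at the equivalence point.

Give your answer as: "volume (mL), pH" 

moles acid = 0.16 × 50/1000 = 0.008 mol; V_base = moles/0.14 × 1000 = 57.1 mL. At equivalence only the conjugate base is present: [A⁻] = 0.008/0.107 = 7.4667e-02 M. Kb = Kw/Ka = 1.98e-10; [OH⁻] = √(Kb × [A⁻]) = 3.8490e-06; pOH = 5.41; pH = 14 - pOH = 8.59.

V = 57.1 mL, pH = 8.59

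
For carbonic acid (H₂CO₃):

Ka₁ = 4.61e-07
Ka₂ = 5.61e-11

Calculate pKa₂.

pKa₂ = -log(Ka₂) = -log(5.61e-11) = 10.25.

pK_{a2} = 10.25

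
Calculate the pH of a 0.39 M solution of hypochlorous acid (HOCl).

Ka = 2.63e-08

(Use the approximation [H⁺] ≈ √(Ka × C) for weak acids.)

[H⁺] = √(Ka × C) = √(2.63e-08 × 0.39) = 1.0128e-04. pH = -log(1.0128e-04)

pH = 3.99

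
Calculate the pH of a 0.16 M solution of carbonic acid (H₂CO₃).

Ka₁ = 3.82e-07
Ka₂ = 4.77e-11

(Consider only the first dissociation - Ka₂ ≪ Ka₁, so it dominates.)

First dissociation dominates. From Ka₁ = [H⁺][HA⁻]/[H₂A], x² + Ka₁·x − Ka₁·C = 0 with C = 0.16 M and Ka₁ = 3.82e-07. Solving: [H⁺] = (−Ka₁ + √(Ka₁² + 4·Ka₁·C)) / 2 = 2.4703e-04 M. pH = -log(2.4703e-04) = 3.61.

pH = 3.61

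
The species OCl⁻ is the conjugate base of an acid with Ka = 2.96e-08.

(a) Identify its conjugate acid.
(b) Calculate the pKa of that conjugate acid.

(a) The conjugate acid is formed by adding one H⁺ to OCl⁻, giving HOCl. (b) pKa = -log(Ka) = -log(2.96e-08) = 7.53.

Conjugate acid: HOCl; pK_a = 7.53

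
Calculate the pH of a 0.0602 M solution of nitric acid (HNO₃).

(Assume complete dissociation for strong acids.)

[H⁺] = 0.0602 M for strong acid. pH = -log[H⁺] = -log(0.0602)

pH = 1.22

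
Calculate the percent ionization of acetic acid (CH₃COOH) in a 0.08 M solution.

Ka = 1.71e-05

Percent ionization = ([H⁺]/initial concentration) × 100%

Using Ka equilibrium: x² + Ka×x - Ka×C = 0. Solving: [H⁺] = 1.1611e-03. Percent = (1.1611e-03/0.08) × 100

Percent ionization = 1.45%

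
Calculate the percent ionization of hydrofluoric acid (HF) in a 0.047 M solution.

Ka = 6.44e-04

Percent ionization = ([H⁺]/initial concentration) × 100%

Using Ka equilibrium: x² + Ka×x - Ka×C = 0. Solving: [H⁺] = 5.1891e-03. Percent = (5.1891e-03/0.047) × 100

Percent ionization = 11%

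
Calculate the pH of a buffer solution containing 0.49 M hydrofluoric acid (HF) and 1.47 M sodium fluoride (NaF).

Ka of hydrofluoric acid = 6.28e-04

pKa = -log(6.28e-04) = 3.20. pH = pKa + log([A⁻]/[HA]) = 3.20 + log(1.47/0.49)

pH = 3.68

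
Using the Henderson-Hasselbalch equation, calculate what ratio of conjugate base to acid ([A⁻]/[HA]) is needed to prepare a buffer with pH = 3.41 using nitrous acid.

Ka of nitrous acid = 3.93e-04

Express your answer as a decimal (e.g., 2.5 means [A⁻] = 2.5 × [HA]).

pKa = -log(3.93e-04) = 3.4056. pH = pKa + log([A⁻]/[HA]), so log([A⁻]/[HA]) = pH − pKa = 3.41 − 3.4056 = 0.0044. [A⁻]/[HA] = 10^(0.0044) = 1.01

[A⁻]/[HA] = 1.01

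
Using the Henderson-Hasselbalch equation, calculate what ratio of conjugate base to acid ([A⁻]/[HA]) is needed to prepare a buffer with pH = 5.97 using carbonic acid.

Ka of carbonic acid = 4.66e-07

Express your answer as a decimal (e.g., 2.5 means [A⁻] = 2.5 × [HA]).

pKa = -log(4.66e-07) = 6.3316. pH = pKa + log([A⁻]/[HA]), so log([A⁻]/[HA]) = pH − pKa = 5.97 − 6.3316 = -0.3616. [A⁻]/[HA] = 10^(-0.3616) = 0.435

[A⁻]/[HA] = 0.435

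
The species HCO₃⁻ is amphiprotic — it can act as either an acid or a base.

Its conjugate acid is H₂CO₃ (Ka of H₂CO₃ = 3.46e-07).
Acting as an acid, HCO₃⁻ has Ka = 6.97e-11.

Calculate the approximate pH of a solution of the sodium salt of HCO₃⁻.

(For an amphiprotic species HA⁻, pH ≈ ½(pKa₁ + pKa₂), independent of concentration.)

pKa₁ = -log(3.46e-07) = 6.46; pKa₂ = -log(6.97e-11) = 10.16. For an amphiprotic species, pH ≈ ½(pKa₁ + pKa₂) = ½(6.46 + 10.16) = 8.31.

pH = 8.31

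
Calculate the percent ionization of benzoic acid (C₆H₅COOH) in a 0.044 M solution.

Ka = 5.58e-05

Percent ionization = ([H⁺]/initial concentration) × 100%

Using Ka equilibrium: x² + Ka×x - Ka×C = 0. Solving: [H⁺] = 1.5393e-03. Percent = (1.5393e-03/0.044) × 100

Percent ionization = 3.5%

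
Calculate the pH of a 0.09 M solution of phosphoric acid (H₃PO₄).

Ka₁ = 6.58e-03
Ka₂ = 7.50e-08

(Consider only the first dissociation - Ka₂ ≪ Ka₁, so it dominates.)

First dissociation dominates. From Ka₁ = [H⁺][HA⁻]/[H₂A], x² + Ka₁·x − Ka₁·C = 0 with C = 0.09 M and Ka₁ = 6.58e-03. Solving: [H⁺] = (−Ka₁ + √(Ka₁² + 4·Ka₁·C)) / 2 = 2.1267e-02 M. pH = -log(2.1267e-02) = 1.67.

pH = 1.67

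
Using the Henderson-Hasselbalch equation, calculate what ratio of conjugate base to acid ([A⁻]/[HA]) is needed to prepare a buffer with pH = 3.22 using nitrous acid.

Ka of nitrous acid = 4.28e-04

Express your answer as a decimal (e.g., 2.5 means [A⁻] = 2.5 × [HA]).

pKa = -log(4.28e-04) = 3.3686. pH = pKa + log([A⁻]/[HA]), so log([A⁻]/[HA]) = pH − pKa = 3.22 − 3.3686 = -0.1486. [A⁻]/[HA] = 10^(-0.1486) = 0.710

[A⁻]/[HA] = 0.710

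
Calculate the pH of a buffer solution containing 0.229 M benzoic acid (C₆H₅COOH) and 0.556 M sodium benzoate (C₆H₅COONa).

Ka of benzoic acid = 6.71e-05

pKa = -log(6.71e-05) = 4.17. pH = pKa + log([A⁻]/[HA]) = 4.17 + log(0.556/0.229)

pH = 4.56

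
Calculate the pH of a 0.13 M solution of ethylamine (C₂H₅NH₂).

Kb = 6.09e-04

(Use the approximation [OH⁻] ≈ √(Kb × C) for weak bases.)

[OH⁻] = √(Kb × C) = √(6.09e-04 × 0.13) = 8.8978e-03. pOH = 2.05, pH = 14 - pOH

pH = 11.95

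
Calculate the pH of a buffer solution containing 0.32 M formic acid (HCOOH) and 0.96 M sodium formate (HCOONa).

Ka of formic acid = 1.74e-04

pKa = -log(1.74e-04) = 3.76. pH = pKa + log([A⁻]/[HA]) = 3.76 + log(0.96/0.32)

pH = 4.24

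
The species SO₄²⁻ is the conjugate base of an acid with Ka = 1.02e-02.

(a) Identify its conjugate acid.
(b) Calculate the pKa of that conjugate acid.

(a) The conjugate acid is formed by adding one H⁺ to SO₄²⁻, giving HSO₄⁻. (b) pKa = -log(Ka) = -log(1.02e-02) = 1.99.

Conjugate acid: HSO₄⁻; pK_a = 1.99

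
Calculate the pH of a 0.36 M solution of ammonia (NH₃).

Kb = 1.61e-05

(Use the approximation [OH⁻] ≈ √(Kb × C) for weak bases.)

[OH⁻] = √(Kb × C) = √(1.61e-05 × 0.36) = 2.4075e-03. pOH = 2.62, pH = 14 - pOH

pH = 11.38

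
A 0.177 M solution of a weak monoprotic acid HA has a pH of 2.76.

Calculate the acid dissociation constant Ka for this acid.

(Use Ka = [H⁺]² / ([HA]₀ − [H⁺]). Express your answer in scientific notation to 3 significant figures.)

[H⁺] = 10^(−pH) = 10^(−2.76) = 1.738e-03 M. For HA ⇌ H⁺ + A⁻, Ka = [H⁺][A⁻]/[HA] = [H⁺]² / ([HA]₀ − [H⁺]) = (1.738e-03)² / (0.177 − 1.738e-03) = 1.72e-05.

K_a = 1.72e-05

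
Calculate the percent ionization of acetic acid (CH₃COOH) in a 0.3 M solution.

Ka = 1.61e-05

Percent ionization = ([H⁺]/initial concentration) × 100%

Using Ka equilibrium: x² + Ka×x - Ka×C = 0. Solving: [H⁺] = 2.1897e-03. Percent = (2.1897e-03/0.3) × 100

Percent ionization = 0.73%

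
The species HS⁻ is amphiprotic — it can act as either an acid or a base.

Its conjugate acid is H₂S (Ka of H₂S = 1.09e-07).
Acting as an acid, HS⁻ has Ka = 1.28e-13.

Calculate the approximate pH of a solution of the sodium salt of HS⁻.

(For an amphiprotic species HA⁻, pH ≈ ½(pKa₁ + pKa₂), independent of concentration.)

pKa₁ = -log(1.09e-07) = 6.96; pKa₂ = -log(1.28e-13) = 12.89. For an amphiprotic species, pH ≈ ½(pKa₁ + pKa₂) = ½(6.96 + 12.89) = 9.93.

pH = 9.93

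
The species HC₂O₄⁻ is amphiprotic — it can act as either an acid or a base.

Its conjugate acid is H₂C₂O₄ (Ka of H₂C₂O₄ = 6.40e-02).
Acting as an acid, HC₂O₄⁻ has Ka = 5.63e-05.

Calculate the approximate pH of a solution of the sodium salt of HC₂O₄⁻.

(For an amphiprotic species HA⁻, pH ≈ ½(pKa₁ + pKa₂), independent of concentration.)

pKa₁ = -log(6.40e-02) = 1.19; pKa₂ = -log(5.63e-05) = 4.25. For an amphiprotic species, pH ≈ ½(pKa₁ + pKa₂) = ½(1.19 + 4.25) = 2.72.

pH = 2.72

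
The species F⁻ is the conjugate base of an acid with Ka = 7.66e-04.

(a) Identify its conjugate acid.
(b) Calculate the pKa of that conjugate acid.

(a) The conjugate acid is formed by adding one H⁺ to F⁻, giving HF. (b) pKa = -log(Ka) = -log(7.66e-04) = 3.12.

Conjugate acid: HF; pK_a = 3.12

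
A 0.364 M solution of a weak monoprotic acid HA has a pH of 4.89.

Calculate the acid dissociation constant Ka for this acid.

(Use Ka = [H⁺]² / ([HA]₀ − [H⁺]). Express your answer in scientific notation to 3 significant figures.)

[H⁺] = 10^(−pH) = 10^(−4.89) = 1.288e-05 M. For HA ⇌ H⁺ + A⁻, Ka = [H⁺][A⁻]/[HA] = [H⁺]² / ([HA]₀ − [H⁺]) = (1.288e-05)² / (0.364 − 1.288e-05) = 4.56e-10.

K_a = 4.56e-10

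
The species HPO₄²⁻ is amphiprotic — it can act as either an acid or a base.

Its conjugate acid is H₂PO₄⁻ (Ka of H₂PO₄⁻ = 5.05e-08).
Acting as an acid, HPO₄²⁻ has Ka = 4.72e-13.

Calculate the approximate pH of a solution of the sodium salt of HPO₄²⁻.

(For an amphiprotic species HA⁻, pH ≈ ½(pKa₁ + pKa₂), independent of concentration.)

pKa₁ = -log(5.05e-08) = 7.30; pKa₂ = -log(4.72e-13) = 12.33. For an amphiprotic species, pH ≈ ½(pKa₁ + pKa₂) = ½(7.30 + 12.33) = 9.81.

pH = 9.81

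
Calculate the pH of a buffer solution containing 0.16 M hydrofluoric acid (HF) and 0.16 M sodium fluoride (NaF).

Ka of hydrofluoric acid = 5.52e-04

pKa = -log(5.52e-04) = 3.26. pH = pKa + log([A⁻]/[HA]) = 3.26 + log(0.16/0.16)

pH = 3.26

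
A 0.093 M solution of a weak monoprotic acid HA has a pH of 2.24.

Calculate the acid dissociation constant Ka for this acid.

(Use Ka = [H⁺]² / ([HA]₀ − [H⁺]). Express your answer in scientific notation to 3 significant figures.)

[H⁺] = 10^(−pH) = 10^(−2.24) = 5.754e-03 M. For HA ⇌ H⁺ + A⁻, Ka = [H⁺][A⁻]/[HA] = [H⁺]² / ([HA]₀ − [H⁺]) = (5.754e-03)² / (0.093 − 5.754e-03) = 3.80e-04.

K_a = 3.80e-04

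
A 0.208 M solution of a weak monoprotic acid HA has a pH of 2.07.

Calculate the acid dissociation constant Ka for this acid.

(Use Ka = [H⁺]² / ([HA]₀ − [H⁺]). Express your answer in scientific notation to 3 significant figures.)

[H⁺] = 10^(−pH) = 10^(−2.07) = 8.511e-03 M. For HA ⇌ H⁺ + A⁻, Ka = [H⁺][A⁻]/[HA] = [H⁺]² / ([HA]₀ − [H⁺]) = (8.511e-03)² / (0.208 − 8.511e-03) = 3.63e-04.

K_a = 3.63e-04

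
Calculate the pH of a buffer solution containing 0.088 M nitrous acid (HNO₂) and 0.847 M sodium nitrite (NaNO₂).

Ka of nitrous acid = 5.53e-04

pKa = -log(5.53e-04) = 3.26. pH = pKa + log([A⁻]/[HA]) = 3.26 + log(0.847/0.088)

pH = 4.24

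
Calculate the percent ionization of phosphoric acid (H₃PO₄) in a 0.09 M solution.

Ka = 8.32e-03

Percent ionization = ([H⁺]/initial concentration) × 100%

Using Ka equilibrium: x² + Ka×x - Ka×C = 0. Solving: [H⁺] = 2.3519e-02. Percent = (2.3519e-02/0.09) × 100

Percent ionization = 26.1%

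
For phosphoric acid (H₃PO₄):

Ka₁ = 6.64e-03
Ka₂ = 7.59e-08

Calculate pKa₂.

pKa₂ = -log(Ka₂) = -log(7.59e-08) = 7.12.

pK_{a2} = 7.12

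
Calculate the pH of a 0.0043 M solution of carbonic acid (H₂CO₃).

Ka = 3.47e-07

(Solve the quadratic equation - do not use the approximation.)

x² + Ka×x - Ka×C = 0. Using quadratic formula: [H⁺] = 3.8455e-05

pH = 4.42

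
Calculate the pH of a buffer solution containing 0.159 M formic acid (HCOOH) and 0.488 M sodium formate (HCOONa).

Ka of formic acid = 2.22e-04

pKa = -log(2.22e-04) = 3.65. pH = pKa + log([A⁻]/[HA]) = 3.65 + log(0.488/0.159)

pH = 4.14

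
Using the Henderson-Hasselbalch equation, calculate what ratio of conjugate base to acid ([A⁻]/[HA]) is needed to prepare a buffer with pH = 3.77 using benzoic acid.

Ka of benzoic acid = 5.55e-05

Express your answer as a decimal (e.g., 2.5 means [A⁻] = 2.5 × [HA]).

pKa = -log(5.55e-05) = 4.2557. pH = pKa + log([A⁻]/[HA]), so log([A⁻]/[HA]) = pH − pKa = 3.77 − 4.2557 = -0.4857. [A⁻]/[HA] = 10^(-0.4857) = 0.327

[A⁻]/[HA] = 0.327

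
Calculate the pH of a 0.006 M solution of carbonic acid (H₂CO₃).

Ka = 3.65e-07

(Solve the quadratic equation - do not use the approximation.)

x² + Ka×x - Ka×C = 0. Using quadratic formula: [H⁺] = 4.6615e-05

pH = 4.33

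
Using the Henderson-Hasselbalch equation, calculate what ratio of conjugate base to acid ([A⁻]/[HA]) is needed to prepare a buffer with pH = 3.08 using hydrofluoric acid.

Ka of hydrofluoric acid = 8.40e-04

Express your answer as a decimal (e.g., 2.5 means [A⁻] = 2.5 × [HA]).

pKa = -log(8.40e-04) = 3.0757. pH = pKa + log([A⁻]/[HA]), so log([A⁻]/[HA]) = pH − pKa = 3.08 − 3.0757 = 0.0043. [A⁻]/[HA] = 10^(0.0043) = 1.01

[A⁻]/[HA] = 1.01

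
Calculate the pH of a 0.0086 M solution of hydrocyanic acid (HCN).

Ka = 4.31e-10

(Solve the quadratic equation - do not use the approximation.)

x² + Ka×x - Ka×C = 0. Using quadratic formula: [H⁺] = 1.9250e-06

pH = 5.72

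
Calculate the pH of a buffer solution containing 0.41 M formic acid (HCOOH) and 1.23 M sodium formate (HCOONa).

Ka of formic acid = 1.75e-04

pKa = -log(1.75e-04) = 3.76. pH = pKa + log([A⁻]/[HA]) = 3.76 + log(1.23/0.41)

pH = 4.23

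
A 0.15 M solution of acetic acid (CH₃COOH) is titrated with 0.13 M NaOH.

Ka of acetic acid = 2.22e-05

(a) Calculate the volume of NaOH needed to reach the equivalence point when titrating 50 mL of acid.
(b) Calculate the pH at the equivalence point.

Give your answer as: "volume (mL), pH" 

moles acid = 0.15 × 50/1000 = 0.0075 mol; V_base = moles/0.13 × 1000 = 57.7 mL. At equivalence only the conjugate base is present: [A⁻] = 0.0075/0.108 = 6.9643e-02 M. Kb = Kw/Ka = 4.50e-10; [OH⁻] = √(Kb × [A⁻]) = 5.6010e-06; pOH = 5.25; pH = 14 - pOH = 8.75.

V = 57.7 mL, pH = 8.75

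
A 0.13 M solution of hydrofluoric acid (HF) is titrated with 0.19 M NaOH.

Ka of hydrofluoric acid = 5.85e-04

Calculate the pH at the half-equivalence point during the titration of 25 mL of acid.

At half-equivalence [HA] = [A⁻], so Henderson-Hasselbalch gives pH = pKa = -log(5.85e-04) = 3.23.

pH = pKa = 3.23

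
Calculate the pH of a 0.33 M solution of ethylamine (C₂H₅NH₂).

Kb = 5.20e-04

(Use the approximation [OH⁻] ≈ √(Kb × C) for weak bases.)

[OH⁻] = √(Kb × C) = √(5.20e-04 × 0.33) = 1.3100e-02. pOH = 1.88, pH = 14 - pOH

pH = 12.12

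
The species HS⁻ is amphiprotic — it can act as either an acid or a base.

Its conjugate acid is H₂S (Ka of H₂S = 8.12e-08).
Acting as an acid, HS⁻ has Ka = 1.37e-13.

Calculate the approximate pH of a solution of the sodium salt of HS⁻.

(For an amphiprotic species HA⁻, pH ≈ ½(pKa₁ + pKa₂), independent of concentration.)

pKa₁ = -log(8.12e-08) = 7.09; pKa₂ = -log(1.37e-13) = 12.86. For an amphiprotic species, pH ≈ ½(pKa₁ + pKa₂) = ½(7.09 + 12.86) = 9.98.

pH = 9.98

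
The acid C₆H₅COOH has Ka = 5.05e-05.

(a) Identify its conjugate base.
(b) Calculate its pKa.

(a) The conjugate base is formed by removing one H⁺ from C₆H₅COOH, giving C₆H₅COO⁻. (b) pKa = -log(Ka) = -log(5.05e-05) = 4.30.

Conjugate base: C₆H₅COO⁻; pK_a = 4.30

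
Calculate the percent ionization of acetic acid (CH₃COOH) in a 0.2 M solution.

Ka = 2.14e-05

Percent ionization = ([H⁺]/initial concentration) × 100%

Using Ka equilibrium: x² + Ka×x - Ka×C = 0. Solving: [H⁺] = 2.0581e-03. Percent = (2.0581e-03/0.2) × 100

Percent ionization = 1.03%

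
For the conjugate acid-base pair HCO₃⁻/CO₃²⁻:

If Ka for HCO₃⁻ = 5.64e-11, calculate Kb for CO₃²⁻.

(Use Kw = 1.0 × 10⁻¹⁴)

For a conjugate pair Ka × Kb = Kw, so Kb = Kw/Ka = 1.0 × 10⁻¹⁴ / 5.64e-11 = 1.77e-04.

K_b = 1.77e-04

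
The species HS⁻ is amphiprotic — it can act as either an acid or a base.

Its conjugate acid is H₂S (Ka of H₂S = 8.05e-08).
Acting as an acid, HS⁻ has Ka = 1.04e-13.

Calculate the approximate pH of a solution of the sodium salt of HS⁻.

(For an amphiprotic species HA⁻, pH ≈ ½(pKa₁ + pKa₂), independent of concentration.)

pKa₁ = -log(8.05e-08) = 7.09; pKa₂ = -log(1.04e-13) = 12.98. For an amphiprotic species, pH ≈ ½(pKa₁ + pKa₂) = ½(7.09 + 12.98) = 10.04.

pH = 10.04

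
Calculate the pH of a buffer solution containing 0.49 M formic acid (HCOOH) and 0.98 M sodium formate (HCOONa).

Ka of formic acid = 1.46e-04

pKa = -log(1.46e-04) = 3.84. pH = pKa + log([A⁻]/[HA]) = 3.84 + log(0.98/0.49)

pH = 4.14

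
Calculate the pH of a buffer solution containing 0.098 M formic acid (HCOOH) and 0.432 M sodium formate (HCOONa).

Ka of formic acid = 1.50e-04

pKa = -log(1.50e-04) = 3.82. pH = pKa + log([A⁻]/[HA]) = 3.82 + log(0.432/0.098)

pH = 4.47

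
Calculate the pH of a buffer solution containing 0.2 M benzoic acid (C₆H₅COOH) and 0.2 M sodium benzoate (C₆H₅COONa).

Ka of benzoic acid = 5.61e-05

pKa = -log(5.61e-05) = 4.25. pH = pKa + log([A⁻]/[HA]) = 4.25 + log(0.2/0.2)

pH = 4.25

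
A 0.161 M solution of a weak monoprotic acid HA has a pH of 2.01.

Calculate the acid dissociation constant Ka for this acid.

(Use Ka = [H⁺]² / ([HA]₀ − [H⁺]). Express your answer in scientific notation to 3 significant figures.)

[H⁺] = 10^(−pH) = 10^(−2.01) = 9.772e-03 M. For HA ⇌ H⁺ + A⁻, Ka = [H⁺][A⁻]/[HA] = [H⁺]² / ([HA]₀ − [H⁺]) = (9.772e-03)² / (0.161 − 9.772e-03) = 6.31e-04.

K_a = 6.31e-04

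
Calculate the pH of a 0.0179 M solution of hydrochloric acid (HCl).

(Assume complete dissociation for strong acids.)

[H⁺] = 0.0179 M for strong acid. pH = -log[H⁺] = -log(0.0179)

pH = 1.75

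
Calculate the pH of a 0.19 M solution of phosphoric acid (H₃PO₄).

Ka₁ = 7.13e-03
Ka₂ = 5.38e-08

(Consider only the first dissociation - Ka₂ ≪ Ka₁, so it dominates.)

First dissociation dominates. From Ka₁ = [H⁺][HA⁻]/[H₂A], x² + Ka₁·x − Ka₁·C = 0 with C = 0.19 M and Ka₁ = 7.13e-03. Solving: [H⁺] = (−Ka₁ + √(Ka₁² + 4·Ka₁·C)) / 2 = 3.3413e-02 M. pH = -log(3.3413e-02) = 1.48.

pH = 1.48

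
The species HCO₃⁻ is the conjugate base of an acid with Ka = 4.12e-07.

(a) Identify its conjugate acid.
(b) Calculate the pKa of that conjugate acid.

(a) The conjugate acid is formed by adding one H⁺ to HCO₃⁻, giving H₂CO₃. (b) pKa = -log(Ka) = -log(4.12e-07) = 6.39.

Conjugate acid: H₂CO₃; pK_a = 6.39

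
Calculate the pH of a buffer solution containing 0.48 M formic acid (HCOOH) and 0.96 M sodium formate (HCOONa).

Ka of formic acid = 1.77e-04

pKa = -log(1.77e-04) = 3.75. pH = pKa + log([A⁻]/[HA]) = 3.75 + log(0.96/0.48)

pH = 4.05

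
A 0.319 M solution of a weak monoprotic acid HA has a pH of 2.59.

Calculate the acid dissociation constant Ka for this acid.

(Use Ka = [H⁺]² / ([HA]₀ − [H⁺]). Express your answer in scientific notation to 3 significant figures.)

[H⁺] = 10^(−pH) = 10^(−2.59) = 2.570e-03 M. For HA ⇌ H⁺ + A⁻, Ka = [H⁺][A⁻]/[HA] = [H⁺]² / ([HA]₀ − [H⁺]) = (2.570e-03)² / (0.319 − 2.570e-03) = 2.09e-05.

K_a = 2.09e-05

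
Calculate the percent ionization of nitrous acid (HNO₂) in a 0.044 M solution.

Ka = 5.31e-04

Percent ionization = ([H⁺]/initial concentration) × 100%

Using Ka equilibrium: x² + Ka×x - Ka×C = 0. Solving: [H⁺] = 4.5754e-03. Percent = (4.5754e-03/0.044) × 100

Percent ionization = 10.4%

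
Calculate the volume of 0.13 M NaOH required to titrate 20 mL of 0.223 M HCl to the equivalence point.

At equivalence: moles acid = moles base. moles HCl = 0.223 × 20/1000 = 0.00446 mol. V_base = moles / 0.13 × 1000 = 34.3 mL.

V_{base} = 34.3 mL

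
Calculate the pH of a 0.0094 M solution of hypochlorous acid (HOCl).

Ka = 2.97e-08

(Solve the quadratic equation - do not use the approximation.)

x² + Ka×x - Ka×C = 0. Using quadratic formula: [H⁺] = 1.6694e-05

pH = 4.78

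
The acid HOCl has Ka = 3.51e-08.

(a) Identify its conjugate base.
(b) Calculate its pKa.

(a) The conjugate base is formed by removing one H⁺ from HOCl, giving OCl⁻. (b) pKa = -log(Ka) = -log(3.51e-08) = 7.45.

Conjugate base: OCl⁻; pK_a = 7.45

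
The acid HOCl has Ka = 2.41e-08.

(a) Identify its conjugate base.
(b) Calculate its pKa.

(a) The conjugate base is formed by removing one H⁺ from HOCl, giving OCl⁻. (b) pKa = -log(Ka) = -log(2.41e-08) = 7.62.

Conjugate base: OCl⁻; pK_a = 7.62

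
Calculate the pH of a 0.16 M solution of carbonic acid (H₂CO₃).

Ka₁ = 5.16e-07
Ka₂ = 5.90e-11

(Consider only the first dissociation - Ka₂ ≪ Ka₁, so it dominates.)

First dissociation dominates. From Ka₁ = [H⁺][HA⁻]/[H₂A], x² + Ka₁·x − Ka₁·C = 0 with C = 0.16 M and Ka₁ = 5.16e-07. Solving: [H⁺] = (−Ka₁ + √(Ka₁² + 4·Ka₁·C)) / 2 = 2.8707e-04 M. pH = -log(2.8707e-04) = 3.54.

pH = 3.54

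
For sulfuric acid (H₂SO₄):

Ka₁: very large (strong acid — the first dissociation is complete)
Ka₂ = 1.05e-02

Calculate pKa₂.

pKa₂ = -log(Ka₂) = -log(1.05e-02) = 1.98.

pK_{a2} = 1.98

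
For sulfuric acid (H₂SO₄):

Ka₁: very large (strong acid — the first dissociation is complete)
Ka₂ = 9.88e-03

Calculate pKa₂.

pKa₂ = -log(Ka₂) = -log(9.88e-03) = 2.01.

pK_{a2} = 2.01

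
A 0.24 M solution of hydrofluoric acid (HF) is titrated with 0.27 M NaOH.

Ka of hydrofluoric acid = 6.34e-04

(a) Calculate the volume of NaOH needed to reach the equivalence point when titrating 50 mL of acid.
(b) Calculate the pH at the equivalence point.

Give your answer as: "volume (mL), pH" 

moles acid = 0.24 × 50/1000 = 0.012 mol; V_base = moles/0.27 × 1000 = 44.4 mL. At equivalence only the conjugate base is present: [A⁻] = 0.012/0.094 = 1.2706e-01 M. Kb = Kw/Ka = 1.58e-11; [OH⁻] = √(Kb × [A⁻]) = 1.4157e-06; pOH = 5.85; pH = 14 - pOH = 8.15.

V = 44.4 mL, pH = 8.15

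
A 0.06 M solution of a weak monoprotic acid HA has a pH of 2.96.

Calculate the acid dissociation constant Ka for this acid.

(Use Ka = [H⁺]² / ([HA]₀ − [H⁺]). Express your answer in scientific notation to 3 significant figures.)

[H⁺] = 10^(−pH) = 10^(−2.96) = 1.096e-03 M. For HA ⇌ H⁺ + A⁻, Ka = [H⁺][A⁻]/[HA] = [H⁺]² / ([HA]₀ − [H⁺]) = (1.096e-03)² / (0.06 − 1.096e-03) = 2.04e-05.

K_a = 2.04e-05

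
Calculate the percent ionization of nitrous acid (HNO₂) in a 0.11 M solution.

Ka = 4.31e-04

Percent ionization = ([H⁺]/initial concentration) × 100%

Using Ka equilibrium: x² + Ka×x - Ka×C = 0. Solving: [H⁺] = 6.6734e-03. Percent = (6.6734e-03/0.11) × 100

Percent ionization = 6.07%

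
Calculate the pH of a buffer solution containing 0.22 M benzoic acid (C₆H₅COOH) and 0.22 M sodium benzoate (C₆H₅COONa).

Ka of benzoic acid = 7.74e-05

pKa = -log(7.74e-05) = 4.11. pH = pKa + log([A⁻]/[HA]) = 4.11 + log(0.22/0.22)

pH = 4.11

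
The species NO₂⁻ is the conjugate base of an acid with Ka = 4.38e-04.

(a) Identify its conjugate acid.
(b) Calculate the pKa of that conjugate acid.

(a) The conjugate acid is formed by adding one H⁺ to NO₂⁻, giving HNO₂. (b) pKa = -log(Ka) = -log(4.38e-04) = 3.36.

Conjugate acid: HNO₂; pK_a = 3.36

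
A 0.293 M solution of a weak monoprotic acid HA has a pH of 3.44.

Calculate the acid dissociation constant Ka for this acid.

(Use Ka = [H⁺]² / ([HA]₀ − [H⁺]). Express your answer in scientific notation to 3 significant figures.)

[H⁺] = 10^(−pH) = 10^(−3.44) = 3.631e-04 M. For HA ⇌ H⁺ + A⁻, Ka = [H⁺][A⁻]/[HA] = [H⁺]² / ([HA]₀ − [H⁺]) = (3.631e-04)² / (0.293 − 3.631e-04) = 4.50e-07.

K_a = 4.50e-07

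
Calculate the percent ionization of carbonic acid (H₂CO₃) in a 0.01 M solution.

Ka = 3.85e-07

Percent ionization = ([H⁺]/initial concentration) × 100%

Using Ka equilibrium: x² + Ka×x - Ka×C = 0. Solving: [H⁺] = 6.1856e-05. Percent = (6.1856e-05/0.01) × 100

Percent ionization = 0.619%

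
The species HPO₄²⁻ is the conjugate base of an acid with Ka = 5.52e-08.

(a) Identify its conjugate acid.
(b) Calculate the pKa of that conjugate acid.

(a) The conjugate acid is formed by adding one H⁺ to HPO₄²⁻, giving H₂PO₄⁻. (b) pKa = -log(Ka) = -log(5.52e-08) = 7.26.

Conjugate acid: H₂PO₄⁻; pK_a = 7.26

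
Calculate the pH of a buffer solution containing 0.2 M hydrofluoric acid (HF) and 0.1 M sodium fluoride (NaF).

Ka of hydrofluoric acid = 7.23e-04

pKa = -log(7.23e-04) = 3.14. pH = pKa + log([A⁻]/[HA]) = 3.14 + log(0.1/0.2)

pH = 2.84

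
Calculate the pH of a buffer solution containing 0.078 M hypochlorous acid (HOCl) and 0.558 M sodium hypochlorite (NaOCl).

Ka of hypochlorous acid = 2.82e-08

pKa = -log(2.82e-08) = 7.55. pH = pKa + log([A⁻]/[HA]) = 7.55 + log(0.558/0.078)

pH = 8.40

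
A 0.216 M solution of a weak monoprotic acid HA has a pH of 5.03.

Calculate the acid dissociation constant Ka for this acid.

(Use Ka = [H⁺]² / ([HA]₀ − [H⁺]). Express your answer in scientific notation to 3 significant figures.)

[H⁺] = 10^(−pH) = 10^(−5.03) = 9.333e-06 M. For HA ⇌ H⁺ + A⁻, Ka = [H⁺][A⁻]/[HA] = [H⁺]² / ([HA]₀ − [H⁺]) = (9.333e-06)² / (0.216 − 9.333e-06) = 4.03e-10.

K_a = 4.03e-10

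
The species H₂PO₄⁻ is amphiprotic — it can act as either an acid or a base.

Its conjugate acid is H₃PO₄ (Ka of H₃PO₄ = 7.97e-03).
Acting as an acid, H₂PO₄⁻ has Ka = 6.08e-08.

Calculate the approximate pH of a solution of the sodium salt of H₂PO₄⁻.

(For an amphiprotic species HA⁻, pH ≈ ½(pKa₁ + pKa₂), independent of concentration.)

pKa₁ = -log(7.97e-03) = 2.10; pKa₂ = -log(6.08e-08) = 7.22. For an amphiprotic species, pH ≈ ½(pKa₁ + pKa₂) = ½(2.10 + 7.22) = 4.66.

pH = 4.66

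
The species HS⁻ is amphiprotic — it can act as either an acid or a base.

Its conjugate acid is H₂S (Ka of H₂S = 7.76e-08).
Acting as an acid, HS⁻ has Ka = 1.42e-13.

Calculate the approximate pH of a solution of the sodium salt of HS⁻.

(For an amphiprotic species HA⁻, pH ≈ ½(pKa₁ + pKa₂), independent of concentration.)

pKa₁ = -log(7.76e-08) = 7.11; pKa₂ = -log(1.42e-13) = 12.85. For an amphiprotic species, pH ≈ ½(pKa₁ + pKa₂) = ½(7.11 + 12.85) = 9.98.

pH = 9.98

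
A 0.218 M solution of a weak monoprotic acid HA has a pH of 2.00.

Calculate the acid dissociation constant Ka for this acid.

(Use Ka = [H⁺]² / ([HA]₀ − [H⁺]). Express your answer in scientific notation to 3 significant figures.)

[H⁺] = 10^(−pH) = 10^(−2.00) = 1.000e-02 M. For HA ⇌ H⁺ + A⁻, Ka = [H⁺][A⁻]/[HA] = [H⁺]² / ([HA]₀ − [H⁺]) = (1.000e-02)² / (0.218 − 1.000e-02) = 4.81e-04.

K_a = 4.81e-04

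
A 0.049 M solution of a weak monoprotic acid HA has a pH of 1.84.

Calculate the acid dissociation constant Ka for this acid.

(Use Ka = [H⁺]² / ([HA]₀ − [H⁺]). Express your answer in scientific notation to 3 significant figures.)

[H⁺] = 10^(−pH) = 10^(−1.84) = 1.445e-02 M. For HA ⇌ H⁺ + A⁻, Ka = [H⁺][A⁻]/[HA] = [H⁺]² / ([HA]₀ − [H⁺]) = (1.445e-02)² / (0.049 − 1.445e-02) = 6.05e-03.

K_a = 6.05e-03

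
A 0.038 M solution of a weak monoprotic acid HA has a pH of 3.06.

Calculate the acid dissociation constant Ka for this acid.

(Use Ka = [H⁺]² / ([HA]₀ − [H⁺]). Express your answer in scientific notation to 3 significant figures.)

[H⁺] = 10^(−pH) = 10^(−3.06) = 8.710e-04 M. For HA ⇌ H⁺ + A⁻, Ka = [H⁺][A⁻]/[HA] = [H⁺]² / ([HA]₀ − [H⁺]) = (8.710e-04)² / (0.038 − 8.710e-04) = 2.04e-05.

K_a = 2.04e-05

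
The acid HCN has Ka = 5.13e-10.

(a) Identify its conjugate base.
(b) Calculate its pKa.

(a) The conjugate base is formed by removing one H⁺ from HCN, giving CN⁻. (b) pKa = -log(Ka) = -log(5.13e-10) = 9.29.

Conjugate base: CN⁻; pK_a = 9.29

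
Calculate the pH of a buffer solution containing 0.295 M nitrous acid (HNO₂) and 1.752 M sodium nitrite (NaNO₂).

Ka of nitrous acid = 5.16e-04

pKa = -log(5.16e-04) = 3.29. pH = pKa + log([A⁻]/[HA]) = 3.29 + log(1.752/0.295)

pH = 4.06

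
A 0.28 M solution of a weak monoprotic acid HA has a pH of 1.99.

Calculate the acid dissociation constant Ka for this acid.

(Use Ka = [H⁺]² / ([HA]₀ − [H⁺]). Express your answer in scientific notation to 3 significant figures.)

[H⁺] = 10^(−pH) = 10^(−1.99) = 1.023e-02 M. For HA ⇌ H⁺ + A⁻, Ka = [H⁺][A⁻]/[HA] = [H⁺]² / ([HA]₀ − [H⁺]) = (1.023e-02)² / (0.28 − 1.023e-02) = 3.88e-04.

K_a = 3.88e-04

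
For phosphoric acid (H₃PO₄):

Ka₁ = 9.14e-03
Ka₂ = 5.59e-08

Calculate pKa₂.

pKa₂ = -log(Ka₂) = -log(5.59e-08) = 7.25.

pK_{a2} = 7.25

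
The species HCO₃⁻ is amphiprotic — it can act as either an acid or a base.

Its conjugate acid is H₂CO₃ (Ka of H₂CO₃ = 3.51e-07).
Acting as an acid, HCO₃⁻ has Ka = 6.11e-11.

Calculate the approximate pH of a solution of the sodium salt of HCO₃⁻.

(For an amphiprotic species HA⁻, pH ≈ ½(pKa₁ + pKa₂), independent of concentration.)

pKa₁ = -log(3.51e-07) = 6.45; pKa₂ = -log(6.11e-11) = 10.21. For an amphiprotic species, pH ≈ ½(pKa₁ + pKa₂) = ½(6.45 + 10.21) = 8.33.

pH = 8.33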